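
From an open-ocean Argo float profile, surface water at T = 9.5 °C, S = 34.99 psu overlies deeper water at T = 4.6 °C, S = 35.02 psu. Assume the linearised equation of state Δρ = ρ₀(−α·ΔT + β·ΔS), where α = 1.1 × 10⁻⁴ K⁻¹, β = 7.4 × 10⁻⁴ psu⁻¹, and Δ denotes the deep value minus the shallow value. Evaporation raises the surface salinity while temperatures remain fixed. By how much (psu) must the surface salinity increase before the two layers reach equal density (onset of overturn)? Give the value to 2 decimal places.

0.76 psu

Neutral buoyancy requires −α(T_deep − T_surf) + β(S_deep − S_surf′) = 0.
S_surf′ = S_deep − (α/β)·ΔT = 35.02 − (1.1 × 10⁻⁴/7.4 × 10⁻⁴)·(-4.9) = 35.7484 psu.
Increase required: 35.7484 − 34.99 = 0.7584 psu.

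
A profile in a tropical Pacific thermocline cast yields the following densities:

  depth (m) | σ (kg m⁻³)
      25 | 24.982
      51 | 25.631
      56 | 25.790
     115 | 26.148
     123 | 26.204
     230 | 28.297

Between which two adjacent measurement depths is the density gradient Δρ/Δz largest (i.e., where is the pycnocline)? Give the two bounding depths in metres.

51–56 m

Compute the density gradient over each adjacent pair:
  25–51 m: Δρ/Δz = 0.649/26 = 0.025 kg m⁻⁴
  51–56 m: Δρ/Δz = 0.159/5 = 0.032 kg m⁻⁴
  56–115 m: Δρ/Δz = 0.358/59 = 6.1 × 10⁻³ kg m⁻⁴
  115–123 m: Δρ/Δz = 0.056/8 = 7.0 × 10⁻³ kg m⁻⁴
  123–230 m: Δρ/Δz = 2.093/107 = 0.020 kg m⁻⁴
The largest gradient is in the 51–56 m interval — the pycnocline.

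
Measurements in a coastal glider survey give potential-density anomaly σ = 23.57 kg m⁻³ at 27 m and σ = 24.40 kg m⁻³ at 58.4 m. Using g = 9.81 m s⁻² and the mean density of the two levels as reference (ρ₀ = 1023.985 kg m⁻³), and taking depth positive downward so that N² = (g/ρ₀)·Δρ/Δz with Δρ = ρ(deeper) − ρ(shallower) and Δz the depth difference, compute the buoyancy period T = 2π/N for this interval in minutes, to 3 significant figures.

6.58 min

Δρ = 1024.40 − 1023.57 = 0.83 kg m⁻³ over Δz = 58.4 − 27 = 31.4 m.
N² = (9.81/1023.985) × (0.83/31.4) = 2.5324 × 10⁻⁴ s⁻².
N = √(2.5324 × 10⁻⁴) = 0.015914 rad s⁻¹, so T = 2π/N = 394.82 s = 6.5803 min ≈ 6.58 min.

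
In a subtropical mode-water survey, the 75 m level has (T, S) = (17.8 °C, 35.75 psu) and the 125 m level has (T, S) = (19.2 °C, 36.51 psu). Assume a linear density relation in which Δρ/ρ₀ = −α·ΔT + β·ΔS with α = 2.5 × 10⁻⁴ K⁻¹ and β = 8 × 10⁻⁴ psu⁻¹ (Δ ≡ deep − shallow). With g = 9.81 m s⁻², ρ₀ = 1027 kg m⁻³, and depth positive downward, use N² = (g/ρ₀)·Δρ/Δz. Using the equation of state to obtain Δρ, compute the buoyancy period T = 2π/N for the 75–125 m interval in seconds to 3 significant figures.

ΔT = +1.4 K, ΔS = +0.76 psu (deep − shallow).
Δρ/ρ₀ = −αΔT + βΔS = -3.50 × 10⁻⁴ + 6.08 × 10⁻⁴ = 2.58 × 10⁻⁴, so Δρ ≈ 0.2650 kg m⁻³.
N² = (g/ρ₀)·Δρ/Δz = g·(Δρ/ρ₀)/Δz = 9.81 × 2.58 × 10⁻⁴ / 50 = 5.0620 × 10⁻⁵ s⁻².
N = √(5.0620 × 10⁻⁵) = 7.1148 × 10⁻³ rad s⁻¹ → T = 2π/N = 883.11 s ≈ 883 s.

883 s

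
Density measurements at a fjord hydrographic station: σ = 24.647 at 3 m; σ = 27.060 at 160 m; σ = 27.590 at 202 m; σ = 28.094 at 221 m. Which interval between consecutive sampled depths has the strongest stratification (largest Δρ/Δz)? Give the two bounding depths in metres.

Compute the density gradient over each adjacent pair:
  3–160 m: Δρ/Δz = 2.413/157 = 0.015 kg m⁻⁴
  160–202 m: Δρ/Δz = 0.530/42 = 0.013 kg m⁻⁴
  202–221 m: Δρ/Δz = 0.504/19 = 0.027 kg m⁻⁴
The largest gradient is in the 202–221 m interval — the pycnocline.

202–221 m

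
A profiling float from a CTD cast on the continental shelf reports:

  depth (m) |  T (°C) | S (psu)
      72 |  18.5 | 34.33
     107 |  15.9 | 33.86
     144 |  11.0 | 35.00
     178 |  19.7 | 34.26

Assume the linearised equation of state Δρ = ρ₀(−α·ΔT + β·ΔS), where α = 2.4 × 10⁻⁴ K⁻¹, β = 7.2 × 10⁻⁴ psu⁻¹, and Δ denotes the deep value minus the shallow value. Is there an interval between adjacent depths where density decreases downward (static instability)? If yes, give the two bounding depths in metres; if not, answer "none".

Evaluate Δρ/ρ₀ = −αΔT + βΔS across each adjacent pair:
  72–107 m: −αΔT+βΔS = −(2.4 × 10⁻⁴)(-2.6)+(7.2 × 10⁻⁴)(-0.47) = 2.9 × 10⁻⁴ → stable
  107–144 m: −αΔT+βΔS = −(2.4 × 10⁻⁴)(-4.9)+(7.2 × 10⁻⁴)(+1.14) = 2.0 × 10⁻³ → stable
  144–178 m: −αΔT+βΔS = −(2.4 × 10⁻⁴)(+8.7)+(7.2 × 10⁻⁴)(-0.74) = -2.6 × 10⁻³ → UNSTABLE
The 144–178 m interval has Δρ < 0: lighter water underlies denser water.

144–178 m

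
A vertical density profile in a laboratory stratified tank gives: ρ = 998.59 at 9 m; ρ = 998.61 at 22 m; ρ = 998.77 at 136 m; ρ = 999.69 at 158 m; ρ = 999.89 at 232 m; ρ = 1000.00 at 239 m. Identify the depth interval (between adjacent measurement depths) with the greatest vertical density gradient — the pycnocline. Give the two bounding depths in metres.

136–158 m

Compute the density gradient over each adjacent pair:
  9–22 m: Δρ/Δz = 0.02/13 = 1.5 × 10⁻³ kg m⁻⁴
  22–136 m: Δρ/Δz = 0.16/114 = 1.4 × 10⁻³ kg m⁻⁴
  136–158 m: Δρ/Δz = 0.92/22 = 0.042 kg m⁻⁴
  158–232 m: Δρ/Δz = 0.20/74 = 2.7 × 10⁻³ kg m⁻⁴
  232–239 m: Δρ/Δz = 0.11/7 = 0.016 kg m⁻⁴
The largest gradient is in the 136–158 m interval — the pycnocline.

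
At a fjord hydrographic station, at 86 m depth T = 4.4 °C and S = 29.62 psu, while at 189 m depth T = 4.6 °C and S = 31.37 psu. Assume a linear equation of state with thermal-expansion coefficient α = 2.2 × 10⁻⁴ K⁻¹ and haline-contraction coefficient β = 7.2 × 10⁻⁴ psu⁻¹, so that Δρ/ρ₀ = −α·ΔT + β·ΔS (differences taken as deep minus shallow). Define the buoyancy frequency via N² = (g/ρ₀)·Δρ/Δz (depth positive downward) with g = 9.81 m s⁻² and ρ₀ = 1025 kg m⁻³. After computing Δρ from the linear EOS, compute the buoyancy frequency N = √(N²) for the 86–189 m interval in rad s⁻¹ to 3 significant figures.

ΔT = +0.2 K, ΔS = +1.75 psu (deep − shallow).
Δρ/ρ₀ = −αΔT + βΔS = -4.40 × 10⁻⁵ + 1.26 × 10⁻³ = 1.216 × 10⁻³, so Δρ ≈ 1.246 kg m⁻³.
N² = (g/ρ₀)·Δρ/Δz = g·(Δρ/ρ₀)/Δz = 9.81 × 1.216 × 10⁻³ / 103 = 1.1582 × 10⁻⁴ s⁻².
N = √(1.1582 × 10⁻⁴) = 0.010762 rad s⁻¹ ≈ 0.0108 rad s⁻¹.

0.0108 rad s⁻¹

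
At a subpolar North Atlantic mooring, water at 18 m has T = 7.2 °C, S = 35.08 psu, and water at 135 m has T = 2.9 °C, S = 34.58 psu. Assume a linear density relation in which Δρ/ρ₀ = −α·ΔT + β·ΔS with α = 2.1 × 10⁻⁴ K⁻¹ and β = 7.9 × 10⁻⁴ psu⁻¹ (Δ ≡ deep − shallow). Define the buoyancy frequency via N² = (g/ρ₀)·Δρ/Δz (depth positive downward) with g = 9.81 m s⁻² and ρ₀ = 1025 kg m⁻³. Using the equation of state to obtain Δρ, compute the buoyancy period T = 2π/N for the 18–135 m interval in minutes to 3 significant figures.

16.0 min

ΔT = -4.3 K, ΔS = -0.50 psu (deep − shallow).
Δρ/ρ₀ = −αΔT + βΔS = 9.03 × 10⁻⁴ − 3.95 × 10⁻⁴ = 5.08 × 10⁻⁴, so Δρ ≈ 0.5207 kg m⁻³.
N² = (g/ρ₀)·Δρ/Δz = g·(Δρ/ρ₀)/Δz = 9.81 × 5.08 × 10⁻⁴ / 117 = 4.2594 × 10⁻⁵ s⁻².
N = √(4.2594 × 10⁻⁵) = 6.5264 × 10⁻³ rad s⁻¹ → T = 2π/N = 962.73 s = 16.046 min ≈ 16.0 min.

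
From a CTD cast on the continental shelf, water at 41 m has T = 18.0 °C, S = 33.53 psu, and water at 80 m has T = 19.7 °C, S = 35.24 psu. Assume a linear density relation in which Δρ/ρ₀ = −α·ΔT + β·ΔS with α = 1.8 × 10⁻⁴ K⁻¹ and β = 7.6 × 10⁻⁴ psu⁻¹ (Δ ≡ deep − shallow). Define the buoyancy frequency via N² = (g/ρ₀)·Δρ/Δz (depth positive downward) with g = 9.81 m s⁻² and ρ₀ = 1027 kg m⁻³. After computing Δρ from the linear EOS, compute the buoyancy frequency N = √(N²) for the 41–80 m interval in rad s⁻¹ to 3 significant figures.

ΔT = +1.7 K, ΔS = +1.71 psu (deep − shallow).
Δρ/ρ₀ = −αΔT + βΔS = -3.06 × 10⁻⁴ + 1.2996 × 10⁻³ = 9.936 × 10⁻⁴, so Δρ ≈ 1.020 kg m⁻³.
N² = (g/ρ₀)·Δρ/Δz = g·(Δρ/ρ₀)/Δz = 9.81 × 9.936 × 10⁻⁴ / 39 = 2.4993 × 10⁻⁴ s⁻².
N = √(2.4993 × 10⁻⁴) = 0.015809 rad s⁻¹ ≈ 0.0158 rad s⁻¹.

0.0158 rad s⁻¹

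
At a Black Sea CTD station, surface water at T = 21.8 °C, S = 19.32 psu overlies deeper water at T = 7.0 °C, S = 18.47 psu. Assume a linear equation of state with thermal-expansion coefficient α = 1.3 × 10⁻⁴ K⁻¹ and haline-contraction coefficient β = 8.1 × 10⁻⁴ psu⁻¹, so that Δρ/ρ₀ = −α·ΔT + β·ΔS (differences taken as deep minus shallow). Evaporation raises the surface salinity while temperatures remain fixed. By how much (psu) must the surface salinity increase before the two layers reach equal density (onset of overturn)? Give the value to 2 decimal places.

Neutral buoyancy requires −α(T_deep − T_surf) + β(S_deep − S_surf′) = 0.
S_surf′ = S_deep − (α/β)·ΔT = 18.47 − (1.3 × 10⁻⁴/8.1 × 10⁻⁴)·(-14.8) = 20.8453 psu.
Increase required: 20.8453 − 19.32 = 1.5253 psu.

1.53 psu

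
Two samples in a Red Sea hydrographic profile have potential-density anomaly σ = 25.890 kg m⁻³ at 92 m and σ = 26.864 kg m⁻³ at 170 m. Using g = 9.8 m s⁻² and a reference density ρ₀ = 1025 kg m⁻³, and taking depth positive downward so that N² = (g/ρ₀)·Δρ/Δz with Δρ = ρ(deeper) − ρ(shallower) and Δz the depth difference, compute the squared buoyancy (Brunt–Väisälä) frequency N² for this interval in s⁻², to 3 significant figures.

1.19 × 10⁻⁴ s⁻²

Δρ = 1026.864 − 1025.890 = 0.974 kg m⁻³ over Δz = 170 − 92 = 78 m.
N² = (9.8/1025) × (0.974/78) = 1.1939 × 10⁻⁴ s⁻² ≈ 1.19 × 10⁻⁴ s⁻².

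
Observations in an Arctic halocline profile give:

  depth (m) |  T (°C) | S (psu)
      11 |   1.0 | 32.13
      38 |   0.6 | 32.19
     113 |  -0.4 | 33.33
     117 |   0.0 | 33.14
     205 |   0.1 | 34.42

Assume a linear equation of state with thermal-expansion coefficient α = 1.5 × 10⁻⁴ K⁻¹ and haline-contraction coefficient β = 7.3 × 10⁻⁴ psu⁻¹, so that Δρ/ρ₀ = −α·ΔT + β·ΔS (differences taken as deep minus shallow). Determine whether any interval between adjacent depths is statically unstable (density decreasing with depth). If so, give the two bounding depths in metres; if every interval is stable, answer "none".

Evaluate Δρ/ρ₀ = −αΔT + βΔS across each adjacent pair:
  11–38 m: −αΔT+βΔS = −(1.5 × 10⁻⁴)(-0.4)+(7.3 × 10⁻⁴)(+0.06) = 1.0 × 10⁻⁴ → stable
  38–113 m: −αΔT+βΔS = −(1.5 × 10⁻⁴)(-1.0)+(7.3 × 10⁻⁴)(+1.14) = 9.8 × 10⁻⁴ → stable
  113–117 m: −αΔT+βΔS = −(1.5 × 10⁻⁴)(+0.4)+(7.3 × 10⁻⁴)(-0.19) = -2.0 × 10⁻⁴ → UNSTABLE
  117–205 m: −αΔT+βΔS = −(1.5 × 10⁻⁴)(+0.1)+(7.3 × 10⁻⁴)(+1.28) = 9.2 × 10⁻⁴ → stable
The 113–117 m interval has Δρ < 0: lighter water underlies denser water.

113–117 m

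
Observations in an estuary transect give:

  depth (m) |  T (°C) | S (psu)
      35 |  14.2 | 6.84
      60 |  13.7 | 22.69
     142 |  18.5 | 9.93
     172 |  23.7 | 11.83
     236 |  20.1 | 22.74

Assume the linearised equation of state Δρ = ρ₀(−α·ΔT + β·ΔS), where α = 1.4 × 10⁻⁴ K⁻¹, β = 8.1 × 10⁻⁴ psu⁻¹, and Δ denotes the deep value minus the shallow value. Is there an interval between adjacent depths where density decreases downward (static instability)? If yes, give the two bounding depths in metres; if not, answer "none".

60–142 m

Evaluate Δρ/ρ₀ = −αΔT + βΔS across each adjacent pair:
  35–60 m: −αΔT+βΔS = −(1.4 × 10⁻⁴)(-0.5)+(8.1 × 10⁻⁴)(+15.85) = 0.013 → stable
  60–142 m: −αΔT+βΔS = −(1.4 × 10⁻⁴)(+4.8)+(8.1 × 10⁻⁴)(-12.76) = -0.011 → UNSTABLE
  142–172 m: −αΔT+βΔS = −(1.4 × 10⁻⁴)(+5.2)+(8.1 × 10⁻⁴)(+1.90) = 8.1 × 10⁻⁴ → stable
  172–236 m: −αΔT+βΔS = −(1.4 × 10⁻⁴)(-3.6)+(8.1 × 10⁻⁴)(+10.91) = 9.3 × 10⁻³ → stable
The 60–142 m interval has Δρ < 0: lighter water underlies denser water.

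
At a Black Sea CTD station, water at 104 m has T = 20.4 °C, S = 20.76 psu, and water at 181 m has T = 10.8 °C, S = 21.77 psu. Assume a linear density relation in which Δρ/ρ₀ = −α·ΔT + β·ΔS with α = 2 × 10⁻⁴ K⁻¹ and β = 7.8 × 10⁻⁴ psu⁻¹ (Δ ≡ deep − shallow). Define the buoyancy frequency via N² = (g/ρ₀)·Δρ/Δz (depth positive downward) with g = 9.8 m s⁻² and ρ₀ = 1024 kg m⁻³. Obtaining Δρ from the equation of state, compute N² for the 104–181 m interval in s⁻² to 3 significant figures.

3.45 × 10⁻⁴ s⁻²

ΔT = -9.6 K, ΔS = +1.01 psu (deep − shallow).
Δρ/ρ₀ = −αΔT + βΔS = 1.92 × 10⁻³ + 7.878 × 10⁻⁴ = 2.7078 × 10⁻³, so Δρ ≈ 2.773 kg m⁻³.
N² = (g/ρ₀)·Δρ/Δz = g·(Δρ/ρ₀)/Δz = 9.8 × 2.7078 × 10⁻³ / 77 = 3.4463 × 10⁻⁴ s⁻² ≈ 3.45 × 10⁻⁴ s⁻².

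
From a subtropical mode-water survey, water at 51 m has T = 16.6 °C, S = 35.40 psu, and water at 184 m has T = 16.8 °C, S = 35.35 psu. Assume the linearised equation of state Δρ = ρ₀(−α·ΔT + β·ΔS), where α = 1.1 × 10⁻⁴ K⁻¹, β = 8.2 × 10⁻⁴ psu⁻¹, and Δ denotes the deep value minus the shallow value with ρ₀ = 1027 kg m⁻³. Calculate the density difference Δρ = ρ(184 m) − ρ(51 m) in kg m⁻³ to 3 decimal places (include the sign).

ΔT = +0.2 K, ΔS = -0.05 psu (deep − shallow).
Δρ/ρ₀ = −(1.1 × 10⁻⁴)(+0.2) + (8.2 × 10⁻⁴)(-0.05) = -6.30 × 10⁻⁵.
Δρ = 1027 × (-6.30 × 10⁻⁵) = -0.065 kg m⁻³.
Negative Δρ: lighter below, statically unstable.

-0.065 kg m⁻³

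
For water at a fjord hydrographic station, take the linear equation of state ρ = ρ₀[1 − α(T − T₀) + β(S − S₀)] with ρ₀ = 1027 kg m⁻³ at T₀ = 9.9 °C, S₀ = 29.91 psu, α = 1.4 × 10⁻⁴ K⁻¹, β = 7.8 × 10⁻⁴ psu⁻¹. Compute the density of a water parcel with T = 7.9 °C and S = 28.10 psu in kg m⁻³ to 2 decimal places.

T − T₀ = -2.0 K, S − S₀ = -1.81 psu.
Bracket = 1 − α·(-2.0) + β·(-1.81) = 1 + (-1.1318 × 10⁻³) = 0.9988682.
ρ = 1027 × 0.9988682 = 1025.84 kg m⁻³.

1025.84 kg m⁻³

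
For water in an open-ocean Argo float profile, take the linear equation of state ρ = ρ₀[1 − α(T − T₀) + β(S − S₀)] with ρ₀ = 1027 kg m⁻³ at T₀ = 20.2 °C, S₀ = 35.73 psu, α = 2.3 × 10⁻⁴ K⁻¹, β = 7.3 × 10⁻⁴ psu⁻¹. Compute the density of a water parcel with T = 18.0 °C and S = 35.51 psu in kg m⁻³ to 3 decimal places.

T − T₀ = -2.2 K, S − S₀ = -0.22 psu.
Bracket = 1 − α·(-2.2) + β·(-0.22) = 1 + (3.454 × 10⁻⁴) = 1.0003454.
ρ = 1027 × 1.0003454 = 1027.355 kg m⁻³.

1027.355 kg m⁻³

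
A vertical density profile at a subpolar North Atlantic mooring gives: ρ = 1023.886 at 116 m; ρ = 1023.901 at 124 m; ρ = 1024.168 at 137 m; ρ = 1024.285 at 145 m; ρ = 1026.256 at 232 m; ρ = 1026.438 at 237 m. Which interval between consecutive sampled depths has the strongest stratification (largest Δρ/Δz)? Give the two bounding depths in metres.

Compute the density gradient over each adjacent pair:
  116–124 m: Δρ/Δz = 0.015/8 = 1.9 × 10⁻³ kg m⁻⁴
  124–137 m: Δρ/Δz = 0.267/13 = 0.021 kg m⁻⁴
  137–145 m: Δρ/Δz = 0.117/8 = 0.015 kg m⁻⁴
  145–232 m: Δρ/Δz = 1.971/87 = 0.023 kg m⁻⁴
  232–237 m: Δρ/Δz = 0.182/5 = 0.036 kg m⁻⁴
The largest gradient is in the 232–237 m interval — the pycnocline.

232–237 m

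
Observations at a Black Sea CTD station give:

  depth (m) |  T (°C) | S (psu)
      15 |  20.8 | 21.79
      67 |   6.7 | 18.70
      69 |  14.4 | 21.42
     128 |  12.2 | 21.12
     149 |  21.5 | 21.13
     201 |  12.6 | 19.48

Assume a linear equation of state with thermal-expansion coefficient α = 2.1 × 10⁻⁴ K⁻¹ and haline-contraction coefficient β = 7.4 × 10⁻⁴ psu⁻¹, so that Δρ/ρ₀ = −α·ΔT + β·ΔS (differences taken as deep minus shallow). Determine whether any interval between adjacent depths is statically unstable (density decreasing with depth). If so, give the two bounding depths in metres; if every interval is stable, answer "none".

128–149 m

Evaluate Δρ/ρ₀ = −αΔT + βΔS across each adjacent pair:
  15–67 m: −αΔT+βΔS = −(2.1 × 10⁻⁴)(-14.1)+(7.4 × 10⁻⁴)(-3.09) = 6.7 × 10⁻⁴ → stable
  67–69 m: −αΔT+βΔS = −(2.1 × 10⁻⁴)(+7.7)+(7.4 × 10⁻⁴)(+2.72) = 4.0 × 10⁻⁴ → stable
  69–128 m: −αΔT+βΔS = −(2.1 × 10⁻⁴)(-2.2)+(7.4 × 10⁻⁴)(-0.30) = 2.4 × 10⁻⁴ → stable
  128–149 m: −αΔT+βΔS = −(2.1 × 10⁻⁴)(+9.3)+(7.4 × 10⁻⁴)(+0.01) = -1.9 × 10⁻³ → UNSTABLE
  149–201 m: −αΔT+βΔS = −(2.1 × 10⁻⁴)(-8.9)+(7.4 × 10⁻⁴)(-1.65) = 6.5 × 10⁻⁴ → stable
The 128–149 m interval has Δρ < 0: lighter water underlies denser water.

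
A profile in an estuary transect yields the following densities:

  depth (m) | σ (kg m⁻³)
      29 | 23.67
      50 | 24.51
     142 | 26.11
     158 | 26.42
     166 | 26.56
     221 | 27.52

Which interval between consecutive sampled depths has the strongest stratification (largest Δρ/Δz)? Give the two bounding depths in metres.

Compute the density gradient over each adjacent pair:
  29–50 m: Δρ/Δz = 0.84/21 = 0.040 kg m⁻⁴
  50–142 m: Δρ/Δz = 1.60/92 = 0.017 kg m⁻⁴
  142–158 m: Δρ/Δz = 0.31/16 = 0.019 kg m⁻⁴
  158–166 m: Δρ/Δz = 0.14/8 = 0.018 kg m⁻⁴
  166–221 m: Δρ/Δz = 0.96/55 = 0.017 kg m⁻⁴
The largest gradient is in the 29–50 m interval — the pycnocline.

29–50 m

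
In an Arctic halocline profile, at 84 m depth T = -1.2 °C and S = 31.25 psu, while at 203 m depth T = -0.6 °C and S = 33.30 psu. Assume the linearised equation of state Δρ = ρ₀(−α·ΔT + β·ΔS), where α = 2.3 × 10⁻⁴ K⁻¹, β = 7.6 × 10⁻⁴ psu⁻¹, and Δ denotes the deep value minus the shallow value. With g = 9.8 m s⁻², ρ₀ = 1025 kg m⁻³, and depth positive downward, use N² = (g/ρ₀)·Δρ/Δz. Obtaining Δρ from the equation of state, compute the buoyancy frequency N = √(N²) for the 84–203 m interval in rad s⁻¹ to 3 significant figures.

ΔT = +0.6 K, ΔS = +2.05 psu (deep − shallow).
Δρ/ρ₀ = −αΔT + βΔS = -1.38 × 10⁻⁴ + 1.558 × 10⁻³ = 1.42 × 10⁻³, so Δρ ≈ 1.455 kg m⁻³.
N² = (g/ρ₀)·Δρ/Δz = g·(Δρ/ρ₀)/Δz = 9.8 × 1.42 × 10⁻³ / 119 = 1.1694 × 10⁻⁴ s⁻².
N = √(1.1694 × 10⁻⁴) = 0.010814 rad s⁻¹ ≈ 0.0108 rad s⁻¹.

0.0108 rad s⁻¹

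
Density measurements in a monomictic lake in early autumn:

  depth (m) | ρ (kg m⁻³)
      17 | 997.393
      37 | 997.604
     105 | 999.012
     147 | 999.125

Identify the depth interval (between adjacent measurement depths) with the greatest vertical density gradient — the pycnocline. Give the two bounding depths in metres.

37–105 m

Compute the density gradient over each adjacent pair:
  17–37 m: Δρ/Δz = 0.211/20 = 0.011 kg m⁻⁴
  37–105 m: Δρ/Δz = 1.408/68 = 0.021 kg m⁻⁴
  105–147 m: Δρ/Δz = 0.113/42 = 2.7 × 10⁻³ kg m⁻⁴
The largest gradient is in the 37–105 m interval — the pycnocline.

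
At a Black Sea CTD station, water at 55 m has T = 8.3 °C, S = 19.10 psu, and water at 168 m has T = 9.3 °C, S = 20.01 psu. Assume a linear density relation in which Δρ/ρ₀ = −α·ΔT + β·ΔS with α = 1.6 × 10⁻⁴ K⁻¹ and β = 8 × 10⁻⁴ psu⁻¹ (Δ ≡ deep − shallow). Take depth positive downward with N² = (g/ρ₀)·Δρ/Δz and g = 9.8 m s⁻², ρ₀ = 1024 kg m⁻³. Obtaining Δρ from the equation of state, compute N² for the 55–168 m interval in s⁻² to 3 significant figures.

ΔT = +1.0 K, ΔS = +0.91 psu (deep − shallow).
Δρ/ρ₀ = −αΔT + βΔS = -1.60 × 10⁻⁴ + 7.28 × 10⁻⁴ = 5.68 × 10⁻⁴, so Δρ ≈ 0.5816 kg m⁻³.
N² = (g/ρ₀)·Δρ/Δz = g·(Δρ/ρ₀)/Δz = 9.8 × 5.68 × 10⁻⁴ / 113 = 4.9260 × 10⁻⁵ s⁻² ≈ 4.93 × 10⁻⁵ s⁻².

4.93 × 10⁻⁵ s⁻²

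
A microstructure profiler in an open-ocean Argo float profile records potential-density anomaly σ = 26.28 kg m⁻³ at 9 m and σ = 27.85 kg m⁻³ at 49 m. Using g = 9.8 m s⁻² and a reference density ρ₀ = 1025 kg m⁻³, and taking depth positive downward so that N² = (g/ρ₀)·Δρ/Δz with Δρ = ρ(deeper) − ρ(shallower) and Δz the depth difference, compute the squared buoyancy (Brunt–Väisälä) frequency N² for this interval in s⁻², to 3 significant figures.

3.75 × 10⁻⁴ s⁻²

Δρ = 1027.85 − 1026.28 = 1.57 kg m⁻³ over Δz = 49 − 9 = 40 m.
N² = (9.8/1025) × (1.57/40) = 3.7527 × 10⁻⁴ s⁻² ≈ 3.75 × 10⁻⁴ s⁻².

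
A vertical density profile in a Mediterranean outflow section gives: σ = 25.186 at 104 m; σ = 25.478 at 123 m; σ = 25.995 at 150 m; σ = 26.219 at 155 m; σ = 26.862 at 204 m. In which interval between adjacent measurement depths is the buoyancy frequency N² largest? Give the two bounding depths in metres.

150–155 m

Compute the density gradient over each adjacent pair:
  104–123 m: Δρ/Δz = 0.292/19 = 0.015 kg m⁻⁴
  123–150 m: Δρ/Δz = 0.517/27 = 0.019 kg m⁻⁴
  150–155 m: Δρ/Δz = 0.224/5 = 0.045 kg m⁻⁴
  155–204 m: Δρ/Δz = 0.643/49 = 0.013 kg m⁻⁴
The largest gradient is in the 150–155 m interval — the pycnocline.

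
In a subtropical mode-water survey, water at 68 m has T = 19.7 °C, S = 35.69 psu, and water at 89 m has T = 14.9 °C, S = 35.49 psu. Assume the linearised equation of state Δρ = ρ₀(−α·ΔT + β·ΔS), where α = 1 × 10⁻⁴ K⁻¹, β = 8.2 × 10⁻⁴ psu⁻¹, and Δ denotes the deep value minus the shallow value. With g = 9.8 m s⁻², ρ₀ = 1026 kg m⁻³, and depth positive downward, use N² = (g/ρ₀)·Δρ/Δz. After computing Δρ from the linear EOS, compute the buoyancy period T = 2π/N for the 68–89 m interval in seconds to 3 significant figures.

517 s

ΔT = -4.8 K, ΔS = -0.20 psu (deep − shallow).
Δρ/ρ₀ = −αΔT + βΔS = 4.80 × 10⁻⁴ − 1.64 × 10⁻⁴ = 3.16 × 10⁻⁴, so Δρ ≈ 0.3242 kg m⁻³.
N² = (g/ρ₀)·Δρ/Δz = g·(Δρ/ρ₀)/Δz = 9.8 × 3.16 × 10⁻⁴ / 21 = 1.4747 × 10⁻⁴ s⁻².
N = √(1.4747 × 10⁻⁴) = 0.012144 rad s⁻¹ → T = 2π/N = 517.39 s ≈ 517 s.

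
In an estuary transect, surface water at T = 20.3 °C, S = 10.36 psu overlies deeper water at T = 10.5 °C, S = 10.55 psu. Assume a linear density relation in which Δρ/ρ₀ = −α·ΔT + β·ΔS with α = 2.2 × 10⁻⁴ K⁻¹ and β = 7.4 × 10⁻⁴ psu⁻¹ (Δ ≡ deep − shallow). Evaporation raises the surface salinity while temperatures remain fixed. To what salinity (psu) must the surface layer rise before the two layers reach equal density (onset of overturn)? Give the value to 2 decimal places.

Neutral buoyancy requires −α(T_deep − T_surf) + β(S_deep − S_surf′) = 0.
S_surf′ = S_deep − (α/β)·ΔT = 10.55 − (2.2 × 10⁻⁴/7.4 × 10⁻⁴)·(-9.8) = 13.4635 psu.
Increase required: 13.4635 − 10.36 = 3.1035 psu.

13.46 psu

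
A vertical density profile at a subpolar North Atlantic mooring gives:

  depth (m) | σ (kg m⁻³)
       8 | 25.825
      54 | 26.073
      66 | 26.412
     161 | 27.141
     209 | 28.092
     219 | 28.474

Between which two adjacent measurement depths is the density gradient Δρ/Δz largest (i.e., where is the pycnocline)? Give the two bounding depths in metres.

209–219 m

Compute the density gradient over each adjacent pair:
  8–54 m: Δρ/Δz = 0.248/46 = 5.4 × 10⁻³ kg m⁻⁴
  54–66 m: Δρ/Δz = 0.339/12 = 0.028 kg m⁻⁴
  66–161 m: Δρ/Δz = 0.729/95 = 7.7 × 10⁻³ kg m⁻⁴
  161–209 m: Δρ/Δz = 0.951/48 = 0.020 kg m⁻⁴
  209–219 m: Δρ/Δz = 0.382/10 = 0.038 kg m⁻⁴
The largest gradient is in the 209–219 m interval — the pycnocline.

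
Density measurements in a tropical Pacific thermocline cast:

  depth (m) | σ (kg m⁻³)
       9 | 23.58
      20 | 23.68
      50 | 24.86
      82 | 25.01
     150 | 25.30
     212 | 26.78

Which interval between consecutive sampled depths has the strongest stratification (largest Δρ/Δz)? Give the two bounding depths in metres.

20–50 m

Compute the density gradient over each adjacent pair:
  9–20 m: Δρ/Δz = 0.10/11 = 9.1 × 10⁻³ kg m⁻⁴
  20–50 m: Δρ/Δz = 1.18/30 = 0.039 kg m⁻⁴
  50–82 m: Δρ/Δz = 0.15/32 = 4.7 × 10⁻³ kg m⁻⁴
  82–150 m: Δρ/Δz = 0.29/68 = 4.3 × 10⁻³ kg m⁻⁴
  150–212 m: Δρ/Δz = 1.48/62 = 0.024 kg m⁻⁴
The largest gradient is in the 20–50 m interval — the pycnocline.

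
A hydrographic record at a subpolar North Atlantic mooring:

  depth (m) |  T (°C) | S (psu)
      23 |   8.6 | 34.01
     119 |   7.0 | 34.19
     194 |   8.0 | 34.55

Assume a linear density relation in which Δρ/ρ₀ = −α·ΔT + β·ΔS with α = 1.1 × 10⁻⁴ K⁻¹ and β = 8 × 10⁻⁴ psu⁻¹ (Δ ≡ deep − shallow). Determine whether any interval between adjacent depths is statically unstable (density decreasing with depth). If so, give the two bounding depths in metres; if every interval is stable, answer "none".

none

Evaluate Δρ/ρ₀ = −αΔT + βΔS across each adjacent pair:
  23–119 m: −αΔT+βΔS = −(1.1 × 10⁻⁴)(-1.6)+(8 × 10⁻⁴)(+0.18) = 3.2 × 10⁻⁴ → stable
  119–194 m: −αΔT+βΔS = −(1.1 × 10⁻⁴)(+1.0)+(8 × 10⁻⁴)(+0.36) = 1.8 × 10⁻⁴ → stable
Every interval has Δρ > 0: the column is stably stratified throughout.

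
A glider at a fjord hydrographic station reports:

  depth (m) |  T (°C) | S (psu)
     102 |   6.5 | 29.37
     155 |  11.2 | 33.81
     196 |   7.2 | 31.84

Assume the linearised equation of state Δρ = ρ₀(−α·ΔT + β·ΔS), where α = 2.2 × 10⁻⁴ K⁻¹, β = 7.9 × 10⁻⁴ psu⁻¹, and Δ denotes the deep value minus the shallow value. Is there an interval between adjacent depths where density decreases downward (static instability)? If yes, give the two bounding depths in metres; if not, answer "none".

155–196 m

Evaluate Δρ/ρ₀ = −αΔT + βΔS across each adjacent pair:
  102–155 m: −αΔT+βΔS = −(2.2 × 10⁻⁴)(+4.7)+(7.9 × 10⁻⁴)(+4.44) = 2.5 × 10⁻³ → stable
  155–196 m: −αΔT+βΔS = −(2.2 × 10⁻⁴)(-4.0)+(7.9 × 10⁻⁴)(-1.97) = -6.8 × 10⁻⁴ → UNSTABLE
The 155–196 m interval has Δρ < 0: lighter water underlies denser water.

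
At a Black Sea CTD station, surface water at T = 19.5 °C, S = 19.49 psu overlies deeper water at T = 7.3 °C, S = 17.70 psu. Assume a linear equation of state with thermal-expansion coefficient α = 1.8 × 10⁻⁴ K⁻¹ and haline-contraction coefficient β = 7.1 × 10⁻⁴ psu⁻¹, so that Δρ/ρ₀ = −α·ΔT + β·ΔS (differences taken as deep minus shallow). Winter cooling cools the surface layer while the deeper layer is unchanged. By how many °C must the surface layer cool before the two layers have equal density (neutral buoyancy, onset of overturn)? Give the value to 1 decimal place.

5.1 °C

Neutral buoyancy requires Δρ = 0, i.e. −α(T_deep − T_surf′) + β(S_deep − S_surf) = 0.
T_surf′ = T_deep − (β/α)·ΔS = 7.3 − (7.1 × 10⁻⁴/1.8 × 10⁻⁴)·(-1.79) = 14.361 °C.
Cooling required: 19.5 − (14.361) = 5.139 °C.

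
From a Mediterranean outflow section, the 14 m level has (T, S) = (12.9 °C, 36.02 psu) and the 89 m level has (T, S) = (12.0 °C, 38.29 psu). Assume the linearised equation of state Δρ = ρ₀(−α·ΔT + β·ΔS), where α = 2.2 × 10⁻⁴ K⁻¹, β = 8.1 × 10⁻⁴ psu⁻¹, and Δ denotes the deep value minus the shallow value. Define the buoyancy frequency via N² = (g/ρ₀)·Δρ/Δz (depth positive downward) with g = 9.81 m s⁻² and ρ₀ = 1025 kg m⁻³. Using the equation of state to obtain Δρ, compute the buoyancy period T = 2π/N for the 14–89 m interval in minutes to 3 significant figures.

6.42 min

ΔT = -0.9 K, ΔS = +2.27 psu (deep − shallow).
Δρ/ρ₀ = −αΔT + βΔS = 1.98 × 10⁻⁴ + 1.8387 × 10⁻³ = 2.0367 × 10⁻³, so Δρ ≈ 2.088 kg m⁻³.
N² = (g/ρ₀)·Δρ/Δz = g·(Δρ/ρ₀)/Δz = 9.81 × 2.0367 × 10⁻³ / 75 = 2.6640 × 10⁻⁴ s⁻².
N = √(2.6640 × 10⁻⁴) = 0.016322 rad s⁻¹ → T = 2π/N = 384.95 s = 6.4158 min ≈ 6.42 min.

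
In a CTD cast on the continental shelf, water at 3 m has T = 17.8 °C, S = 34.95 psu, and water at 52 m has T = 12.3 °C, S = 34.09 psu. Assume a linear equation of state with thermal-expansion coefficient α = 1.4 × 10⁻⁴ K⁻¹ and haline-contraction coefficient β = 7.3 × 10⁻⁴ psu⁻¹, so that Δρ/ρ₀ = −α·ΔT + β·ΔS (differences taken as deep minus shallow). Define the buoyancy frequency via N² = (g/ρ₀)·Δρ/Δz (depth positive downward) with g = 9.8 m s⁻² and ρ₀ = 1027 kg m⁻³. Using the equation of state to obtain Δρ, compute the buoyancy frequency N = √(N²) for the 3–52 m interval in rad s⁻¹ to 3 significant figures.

5.33 × 10⁻³ rad s⁻¹

ΔT = -5.5 K, ΔS = -0.86 psu (deep − shallow).
Δρ/ρ₀ = −αΔT + βΔS = 7.70 × 10⁻⁴ − 6.278 × 10⁻⁴ = 1.422 × 10⁻⁴, so Δρ ≈ 0.1460 kg m⁻³.
N² = (g/ρ₀)·Δρ/Δz = g·(Δρ/ρ₀)/Δz = 9.8 × 1.422 × 10⁻⁴ / 49 = 2.8440 × 10⁻⁵ s⁻².
N = √(2.8440 × 10⁻⁵) = 5.3329 × 10⁻³ rad s⁻¹ ≈ 5.33 × 10⁻³ rad s⁻¹.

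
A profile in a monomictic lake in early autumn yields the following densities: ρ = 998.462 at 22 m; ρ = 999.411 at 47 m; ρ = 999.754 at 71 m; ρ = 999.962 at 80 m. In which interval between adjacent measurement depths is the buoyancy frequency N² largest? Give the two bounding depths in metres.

Compute the density gradient over each adjacent pair:
  22–47 m: Δρ/Δz = 0.949/25 = 0.038 kg m⁻⁴
  47–71 m: Δρ/Δz = 0.343/24 = 0.014 kg m⁻⁴
  71–80 m: Δρ/Δz = 0.208/9 = 0.023 kg m⁻⁴
The largest gradient is in the 22–47 m interval — the pycnocline.

22–47 m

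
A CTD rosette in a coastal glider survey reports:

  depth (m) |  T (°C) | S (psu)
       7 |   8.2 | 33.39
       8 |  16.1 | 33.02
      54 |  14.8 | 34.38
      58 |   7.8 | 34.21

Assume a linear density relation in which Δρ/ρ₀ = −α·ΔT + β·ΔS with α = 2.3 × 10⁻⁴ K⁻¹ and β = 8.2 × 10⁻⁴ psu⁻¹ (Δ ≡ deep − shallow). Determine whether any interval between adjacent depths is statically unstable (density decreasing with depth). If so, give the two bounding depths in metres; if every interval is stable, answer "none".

7–8 m

Evaluate Δρ/ρ₀ = −αΔT + βΔS across each adjacent pair:
  7–8 m: −αΔT+βΔS = −(2.3 × 10⁻⁴)(+7.9)+(8.2 × 10⁻⁴)(-0.37) = -2.1 × 10⁻³ → UNSTABLE
  8–54 m: −αΔT+βΔS = −(2.3 × 10⁻⁴)(-1.3)+(8.2 × 10⁻⁴)(+1.36) = 1.4 × 10⁻³ → stable
  54–58 m: −αΔT+βΔS = −(2.3 × 10⁻⁴)(-7.0)+(8.2 × 10⁻⁴)(-0.17) = 1.5 × 10⁻³ → stable
The 7–8 m interval has Δρ < 0: lighter water underlies denser water.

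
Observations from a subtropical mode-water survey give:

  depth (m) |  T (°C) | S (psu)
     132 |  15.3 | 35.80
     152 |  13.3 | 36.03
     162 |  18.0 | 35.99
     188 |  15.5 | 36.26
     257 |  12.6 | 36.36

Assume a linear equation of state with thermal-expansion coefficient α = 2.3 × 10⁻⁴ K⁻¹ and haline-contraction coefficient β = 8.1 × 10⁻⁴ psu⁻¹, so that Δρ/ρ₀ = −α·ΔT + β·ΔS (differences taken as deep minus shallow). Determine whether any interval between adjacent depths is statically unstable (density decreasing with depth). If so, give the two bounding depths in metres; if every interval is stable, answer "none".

152–162 m

Evaluate Δρ/ρ₀ = −αΔT + βΔS across each adjacent pair:
  132–152 m: −αΔT+βΔS = −(2.3 × 10⁻⁴)(-2.0)+(8.1 × 10⁻⁴)(+0.23) = 6.5 × 10⁻⁴ → stable
  152–162 m: −αΔT+βΔS = −(2.3 × 10⁻⁴)(+4.7)+(8.1 × 10⁻⁴)(-0.04) = -1.1 × 10⁻³ → UNSTABLE
  162–188 m: −αΔT+βΔS = −(2.3 × 10⁻⁴)(-2.5)+(8.1 × 10⁻⁴)(+0.27) = 7.9 × 10⁻⁴ → stable
  188–257 m: −αΔT+βΔS = −(2.3 × 10⁻⁴)(-2.9)+(8.1 × 10⁻⁴)(+0.10) = 7.5 × 10⁻⁴ → stable
The 152–162 m interval has Δρ < 0: lighter water underlies denser water.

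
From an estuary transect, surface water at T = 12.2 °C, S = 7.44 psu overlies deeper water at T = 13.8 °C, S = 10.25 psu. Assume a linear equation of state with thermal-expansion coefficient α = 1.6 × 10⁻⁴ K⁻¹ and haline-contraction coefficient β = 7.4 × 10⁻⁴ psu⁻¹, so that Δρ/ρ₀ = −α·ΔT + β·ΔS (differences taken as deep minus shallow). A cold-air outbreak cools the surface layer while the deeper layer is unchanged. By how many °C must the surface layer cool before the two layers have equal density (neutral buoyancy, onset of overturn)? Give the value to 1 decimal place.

11.4 °C

Neutral buoyancy requires Δρ = 0, i.e. −α(T_deep − T_surf′) + β(S_deep − S_surf) = 0.
T_surf′ = T_deep − (β/α)·ΔS = 13.8 − (7.4 × 10⁻⁴/1.6 × 10⁻⁴)·(+2.81) = 0.804 °C.
Cooling required: 12.2 − (0.804) = 11.396 °C.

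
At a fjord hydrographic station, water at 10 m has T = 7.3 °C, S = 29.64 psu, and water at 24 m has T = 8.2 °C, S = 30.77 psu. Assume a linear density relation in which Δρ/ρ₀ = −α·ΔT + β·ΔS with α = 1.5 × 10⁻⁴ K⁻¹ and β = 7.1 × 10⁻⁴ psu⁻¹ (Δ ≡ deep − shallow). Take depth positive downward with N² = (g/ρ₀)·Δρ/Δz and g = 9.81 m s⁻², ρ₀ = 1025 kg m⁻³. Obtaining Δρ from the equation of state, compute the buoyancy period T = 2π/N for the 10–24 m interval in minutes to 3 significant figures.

4.84 min

ΔT = +0.9 K, ΔS = +1.13 psu (deep − shallow).
Δρ/ρ₀ = −αΔT + βΔS = -1.35 × 10⁻⁴ + 8.023 × 10⁻⁴ = 6.673 × 10⁻⁴, so Δρ ≈ 0.6840 kg m⁻³.
N² = (g/ρ₀)·Δρ/Δz = g·(Δρ/ρ₀)/Δz = 9.81 × 6.673 × 10⁻⁴ / 14 = 4.6759 × 10⁻⁴ s⁻².
N = √(4.6759 × 10⁻⁴) = 0.021624 rad s⁻¹ → T = 2π/N = 290.57 s = 4.8428 min ≈ 4.84 min.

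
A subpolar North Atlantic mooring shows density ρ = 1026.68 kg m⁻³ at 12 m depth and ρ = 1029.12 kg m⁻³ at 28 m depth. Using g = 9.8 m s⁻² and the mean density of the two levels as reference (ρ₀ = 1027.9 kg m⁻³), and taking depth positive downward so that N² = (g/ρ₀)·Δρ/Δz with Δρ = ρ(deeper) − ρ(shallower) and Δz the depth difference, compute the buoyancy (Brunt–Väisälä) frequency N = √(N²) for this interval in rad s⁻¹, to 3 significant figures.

0.0381 rad s⁻¹

Δρ = 1029.12 − 1026.68 = 2.44 kg m⁻³ over Δz = 28 − 12 = 16 m.
N² = (9.8/1027.9) × (2.44/16) = 1.4539 × 10⁻³ s⁻².
N = √(1.4539 × 10⁻³) = 0.038130 rad s⁻¹ ≈ 0.0381 rad s⁻¹.
Since Δρ > 0 the layer is stably stratified.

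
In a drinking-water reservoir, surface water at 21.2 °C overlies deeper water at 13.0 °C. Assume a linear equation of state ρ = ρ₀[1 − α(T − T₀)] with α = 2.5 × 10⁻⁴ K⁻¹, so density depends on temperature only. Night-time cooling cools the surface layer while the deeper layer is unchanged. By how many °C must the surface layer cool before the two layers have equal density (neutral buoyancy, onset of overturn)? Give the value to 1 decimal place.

8.2 °C

With temperature the only control, equal density requires T_surf′ = T_deep.
T_surf′ = 13.0 °C.
Cooling required: 21.2 − 13.0 = 8.2 °C.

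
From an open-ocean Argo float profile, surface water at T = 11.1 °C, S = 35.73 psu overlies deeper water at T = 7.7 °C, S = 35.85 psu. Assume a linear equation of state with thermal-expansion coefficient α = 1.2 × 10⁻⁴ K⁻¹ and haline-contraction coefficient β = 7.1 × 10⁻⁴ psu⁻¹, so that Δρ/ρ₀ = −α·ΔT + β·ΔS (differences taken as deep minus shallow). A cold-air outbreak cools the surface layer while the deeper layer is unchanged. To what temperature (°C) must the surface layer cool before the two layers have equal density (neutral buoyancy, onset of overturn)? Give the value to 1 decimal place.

7.0 °C

Neutral buoyancy requires Δρ = 0, i.e. −α(T_deep − T_surf′) + β(S_deep − S_surf) = 0.
T_surf′ = T_deep − (β/α)·ΔS = 7.7 − (7.1 × 10⁻⁴/1.2 × 10⁻⁴)·(+0.12) = 6.990 °C.
Cooling required: 11.1 − (6.990) = 4.110 °C.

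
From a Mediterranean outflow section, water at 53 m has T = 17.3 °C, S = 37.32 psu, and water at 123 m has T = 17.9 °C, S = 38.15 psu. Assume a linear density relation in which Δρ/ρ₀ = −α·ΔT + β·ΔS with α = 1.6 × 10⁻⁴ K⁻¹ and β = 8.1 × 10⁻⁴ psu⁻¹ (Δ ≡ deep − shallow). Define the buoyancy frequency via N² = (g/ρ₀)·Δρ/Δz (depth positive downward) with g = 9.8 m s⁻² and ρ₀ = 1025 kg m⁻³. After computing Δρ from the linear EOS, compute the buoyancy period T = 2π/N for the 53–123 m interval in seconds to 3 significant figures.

700 s

ΔT = +0.6 K, ΔS = +0.83 psu (deep − shallow).
Δρ/ρ₀ = −αΔT + βΔS = -9.60 × 10⁻⁵ + 6.723 × 10⁻⁴ = 5.763 × 10⁻⁴, so Δρ ≈ 0.5907 kg m⁻³.
N² = (g/ρ₀)·Δρ/Δz = g·(Δρ/ρ₀)/Δz = 9.8 × 5.763 × 10⁻⁴ / 70 = 8.0682 × 10⁻⁵ s⁻².
N = √(8.0682 × 10⁻⁵) = 8.9823 × 10⁻³ rad s⁻¹ → T = 2π/N = 699.51 s ≈ 700 s.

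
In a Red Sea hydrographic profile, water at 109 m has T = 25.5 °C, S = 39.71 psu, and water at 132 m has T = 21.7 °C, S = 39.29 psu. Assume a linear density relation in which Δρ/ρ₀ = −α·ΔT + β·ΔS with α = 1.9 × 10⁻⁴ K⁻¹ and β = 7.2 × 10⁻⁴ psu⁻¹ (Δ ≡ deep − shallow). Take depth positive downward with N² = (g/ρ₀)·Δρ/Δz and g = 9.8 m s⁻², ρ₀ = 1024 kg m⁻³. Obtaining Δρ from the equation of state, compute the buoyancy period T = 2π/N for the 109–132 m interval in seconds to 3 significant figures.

470 s

ΔT = -3.8 K, ΔS = -0.42 psu (deep − shallow).
Δρ/ρ₀ = −αΔT + βΔS = 7.22 × 10⁻⁴ − 3.024 × 10⁻⁴ = 4.196 × 10⁻⁴, so Δρ ≈ 0.4297 kg m⁻³.
N² = (g/ρ₀)·Δρ/Δz = g·(Δρ/ρ₀)/Δz = 9.8 × 4.196 × 10⁻⁴ / 23 = 1.7879 × 10⁻⁴ s⁻².
N = √(1.7879 × 10⁻⁴) = 0.013371 rad s⁻¹ → T = 2π/N = 469.91 s ≈ 470 s.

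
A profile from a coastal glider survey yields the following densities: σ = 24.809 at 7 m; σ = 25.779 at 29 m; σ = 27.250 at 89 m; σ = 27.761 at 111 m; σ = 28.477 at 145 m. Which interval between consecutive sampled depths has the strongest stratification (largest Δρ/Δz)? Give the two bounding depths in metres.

7–29 m

Compute the density gradient over each adjacent pair:
  7–29 m: Δρ/Δz = 0.970/22 = 0.044 kg m⁻⁴
  29–89 m: Δρ/Δz = 1.471/60 = 0.025 kg m⁻⁴
  89–111 m: Δρ/Δz = 0.511/22 = 0.023 kg m⁻⁴
  111–145 m: Δρ/Δz = 0.716/34 = 0.021 kg m⁻⁴
The largest gradient is in the 7–29 m interval — the pycnocline.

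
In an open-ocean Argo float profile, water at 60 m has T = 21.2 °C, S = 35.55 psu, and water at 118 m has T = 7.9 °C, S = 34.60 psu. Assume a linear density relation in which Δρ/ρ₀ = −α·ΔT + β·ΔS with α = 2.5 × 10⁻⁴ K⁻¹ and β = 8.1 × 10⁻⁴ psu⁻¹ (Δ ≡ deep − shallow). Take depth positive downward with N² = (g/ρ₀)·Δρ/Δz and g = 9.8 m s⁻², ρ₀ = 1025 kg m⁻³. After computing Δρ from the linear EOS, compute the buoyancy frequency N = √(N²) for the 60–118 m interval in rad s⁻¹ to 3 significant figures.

0.0208 rad s⁻¹

ΔT = -13.3 K, ΔS = -0.95 psu (deep − shallow).
Δρ/ρ₀ = −αΔT + βΔS = 3.325 × 10⁻³ − 7.695 × 10⁻⁴ = 2.5555 × 10⁻³, so Δρ ≈ 2.619 kg m⁻³.
N² = (g/ρ₀)·Δρ/Δz = g·(Δρ/ρ₀)/Δz = 9.8 × 2.5555 × 10⁻³ / 58 = 4.3179 × 10⁻⁴ s⁻².
N = √(4.3179 × 10⁻⁴) = 0.020780 rad s⁻¹ ≈ 0.0208 rad s⁻¹.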